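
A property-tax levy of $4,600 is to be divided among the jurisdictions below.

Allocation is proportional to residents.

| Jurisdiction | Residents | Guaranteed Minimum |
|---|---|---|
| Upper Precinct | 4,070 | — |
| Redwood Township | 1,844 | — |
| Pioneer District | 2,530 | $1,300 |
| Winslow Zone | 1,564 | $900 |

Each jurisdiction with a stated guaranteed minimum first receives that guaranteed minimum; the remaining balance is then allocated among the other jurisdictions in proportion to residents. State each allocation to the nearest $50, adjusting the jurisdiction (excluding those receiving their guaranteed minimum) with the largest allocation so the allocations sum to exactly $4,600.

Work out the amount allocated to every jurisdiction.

Guaranteed amounts: Pioneer District $1,300; Winslow Zone $900. Remaining pool $2,400.
Remaining pool split over remaining residents 5,914: Upper Precinct 1,651.67 → $1,650; Redwood Township 748.33 → $750.

Upper Precinct: $1,650; Redwood Township: $750; Pioneer District: $1,300; Winslow Zone: $900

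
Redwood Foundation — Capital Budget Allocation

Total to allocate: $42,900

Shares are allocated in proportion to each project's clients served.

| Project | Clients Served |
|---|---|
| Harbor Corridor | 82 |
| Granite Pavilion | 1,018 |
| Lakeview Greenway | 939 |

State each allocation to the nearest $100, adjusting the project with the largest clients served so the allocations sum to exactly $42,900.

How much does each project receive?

Total clients served = 82 + 1,018 + 939 = 2,039.
Raw shares: Harbor Corridor 1,725.26; Granite Pavilion 21,418.44; Lakeview Greenway 19,756.30.
After rounding ($100): Harbor Corridor $1,700; Granite Pavilion $21,400; Lakeview Greenway $19,800. Sum = $42,900.
Rounded total matches; no reconciliation needed.

Harbor Corridor: $1,700 · Granite Pavilion: $21,400 · Lakeview Greenway: $19,800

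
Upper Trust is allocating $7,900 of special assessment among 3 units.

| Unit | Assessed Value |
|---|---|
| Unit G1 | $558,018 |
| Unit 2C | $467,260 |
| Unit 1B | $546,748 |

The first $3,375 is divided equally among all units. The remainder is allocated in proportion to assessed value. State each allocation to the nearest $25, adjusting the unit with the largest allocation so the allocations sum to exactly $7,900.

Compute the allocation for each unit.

First tranche $3,375 split equally: $1,125 each.
Remainder $4,525 by assessed value (total 1,572,026): Unit G1 1,606.23 → $1,600; Unit 2C 1,344.99 → $1,350; Unit 1B 1,573.79 → $1,575.
Totals: Unit G1 $1,125 + $1,600 = $2,725; Unit 2C $1,125 + $1,350 = $2,475; Unit 1B $1,125 + $1,575 = $2,700.

Unit G1: $2,725; Unit 2C: $2,475; Unit 1B: $2,700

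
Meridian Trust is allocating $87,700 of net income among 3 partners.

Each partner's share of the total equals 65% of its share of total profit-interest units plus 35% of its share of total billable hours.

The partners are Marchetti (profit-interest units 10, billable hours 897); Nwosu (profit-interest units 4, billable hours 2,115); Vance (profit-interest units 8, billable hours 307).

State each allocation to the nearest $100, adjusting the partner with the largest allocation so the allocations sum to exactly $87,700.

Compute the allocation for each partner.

Marchetti: $34,200; Nwosu: $29,900; Vance: $23,600

Totals — profit-interest units 22, billable hours 3,319.
Composite weights (65% profit-interest units + 35% billable hours): Marchetti 0.3900; Nwosu 0.3412; Vance 0.2687.
Unrounded shares: Marchetti 34,207.06; Nwosu 29,924.63; Vance 23,568.31.
At nearest $100: Marchetti $34,200; Nwosu $29,900; Vance $23,600. Sum = $87,700.
Sum already equals the total — no adjustment.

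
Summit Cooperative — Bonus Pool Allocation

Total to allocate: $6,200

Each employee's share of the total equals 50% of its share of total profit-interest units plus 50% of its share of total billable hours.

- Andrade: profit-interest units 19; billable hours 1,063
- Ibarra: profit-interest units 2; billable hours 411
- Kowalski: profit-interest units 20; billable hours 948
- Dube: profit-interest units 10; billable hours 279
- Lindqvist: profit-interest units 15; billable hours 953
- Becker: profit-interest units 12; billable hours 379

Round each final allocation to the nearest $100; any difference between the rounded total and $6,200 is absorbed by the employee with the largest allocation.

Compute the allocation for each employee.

Profit-interest units total 78; billable hours total 4,033.
Combined weights (50% profit-interest units + 50% billable hours): Andrade 0.2536; Ibarra 0.0638; Kowalski 0.2457; Dube 0.0987; Lindqvist 0.2143; Becker 0.1239.
Raw shares: Andrade 1,572.21; Ibarra 395.41; Kowalski 1,523.56; Dube 611.89; Lindqvist 1,328.69; Becker 768.24.
After rounding ($100): Andrade $1,600; Ibarra $400; Kowalski $1,500; Dube $600; Lindqvist $1,300; Becker $800. Sum = $6,200.
Rounded total matches; no reconciliation needed.

Andrade: $1,600 · Ibarra: $400 · Kowalski: $1,500 · Dube: $600 · Lindqvist: $1,300 · Becker: $800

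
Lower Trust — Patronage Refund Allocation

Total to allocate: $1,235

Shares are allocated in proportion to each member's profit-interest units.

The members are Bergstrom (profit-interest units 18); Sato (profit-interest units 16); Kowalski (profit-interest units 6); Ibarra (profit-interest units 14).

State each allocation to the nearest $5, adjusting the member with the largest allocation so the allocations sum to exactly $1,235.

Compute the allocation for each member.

Profit-interest units total: 54.
Proportional shares: Bergstrom 18/54 × $1,235 = 411.67; Sato 16/54 × $1,235 = 365.93; Kowalski 6/54 × $1,235 = 137.22; Ibarra 14/54 × $1,235 = 320.19.
At nearest $5: Bergstrom $410; Sato $365; Kowalski $135; Ibarra $320. Sum = $1,230.
Difference $1,235 − $1,230 = +$5 applied to largest allocation (Bergstrom): Bergstrom becomes $415.

Bergstrom: $415 · Sato: $365 · Kowalski: $135 · Ibarra: $320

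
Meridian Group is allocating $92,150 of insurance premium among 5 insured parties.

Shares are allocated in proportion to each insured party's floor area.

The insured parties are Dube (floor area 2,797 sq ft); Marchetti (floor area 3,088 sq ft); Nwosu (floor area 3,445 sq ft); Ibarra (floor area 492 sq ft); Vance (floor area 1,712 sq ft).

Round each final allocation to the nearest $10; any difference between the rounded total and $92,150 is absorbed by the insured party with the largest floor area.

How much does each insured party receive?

Dube: $22,350; Marchetti: $24,670; Nwosu: $27,520; Ibarra: $3,930; Vance: $13,680

Sum of floor area: 2,797 + 3,088 + 3,445 + 492 + 1,712 = 11,534.
Raw shares: Dube 22,346.41; Marchetti 24,671.34; Nwosu 27,523.56; Ibarra 3,930.80; Vance 13,677.89.
At nearest $10: Dube $22,350; Marchetti $24,670; Nwosu $27,520; Ibarra $3,930; Vance $13,680. Sum = $92,150.
No rounding difference to absorb.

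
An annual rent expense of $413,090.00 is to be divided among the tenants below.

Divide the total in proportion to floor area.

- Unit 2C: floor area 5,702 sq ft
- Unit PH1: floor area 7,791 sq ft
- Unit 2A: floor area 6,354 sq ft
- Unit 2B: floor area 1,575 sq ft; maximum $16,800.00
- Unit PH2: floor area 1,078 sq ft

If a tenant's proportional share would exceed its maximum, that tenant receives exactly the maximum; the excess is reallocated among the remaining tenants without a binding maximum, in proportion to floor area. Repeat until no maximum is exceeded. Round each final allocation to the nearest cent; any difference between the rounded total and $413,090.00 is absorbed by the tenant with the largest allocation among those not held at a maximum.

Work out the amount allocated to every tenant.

Unit 2C: $107,987.84 | Unit PH1: $147,550.56 | Unit 2A: $120,335.80 | Unit 2B: $16,800.00 | Unit PH2: $20,415.80

Sum of floor area: 22,500.
Unconstrained shares: Unit 2C 104,686.1858; Unit PH1 143,039.2973; Unit 2A 116,656.6160; Unit 2B 28,916.3000; Unit PH2 19,791.6009.
Capped: Unit 2B ($16,800.00); balance $396,290.00 reallocated over remaining floor area 20,925.
Shares after redistribution: Unit 2C 107,987.8413 → $107,987.84; Unit PH1 147,550.5563 → $147,550.56; Unit 2A 120,335.8022 → $120,335.80; Unit PH2 20,415.8002 → $20,415.80.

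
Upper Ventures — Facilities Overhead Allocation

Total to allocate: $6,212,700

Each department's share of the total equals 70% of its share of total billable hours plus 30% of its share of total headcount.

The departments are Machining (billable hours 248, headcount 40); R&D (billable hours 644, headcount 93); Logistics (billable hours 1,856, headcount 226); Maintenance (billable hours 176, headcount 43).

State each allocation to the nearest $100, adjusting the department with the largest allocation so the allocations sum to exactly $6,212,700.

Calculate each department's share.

Billable hours total 2,924; headcount total 402.
Composite weights (70% billable hours + 30% headcount): Machining 0.0892; R&D 0.2236; Logistics 0.6130; Maintenance 0.0742.
Raw shares: Machining 554,306.23; R&D 1,389,006.59; Logistics 3,808,258.12; Maintenance 461,129.05.
Rounded to nearest $100: Machining $554,300; R&D $1,389,000; Logistics $3,808,300; Maintenance $461,100. Sum = $6,212,700.
No rounding difference to absorb.

Machining: $554,300 | R&D: $1,389,000 | Logistics: $3,808,300 | Maintenance: $461,100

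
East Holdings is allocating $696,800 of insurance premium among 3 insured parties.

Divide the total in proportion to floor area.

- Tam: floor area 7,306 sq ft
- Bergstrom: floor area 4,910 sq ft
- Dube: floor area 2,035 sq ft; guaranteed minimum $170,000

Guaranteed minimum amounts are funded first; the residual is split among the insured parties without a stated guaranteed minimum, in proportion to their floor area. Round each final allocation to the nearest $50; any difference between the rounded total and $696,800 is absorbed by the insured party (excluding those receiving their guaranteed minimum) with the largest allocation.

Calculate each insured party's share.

Tam: $315,050; Bergstrom: $211,750; Dube: $170,000

Minimums first: Dube $170,000. Residual $526,800.
Residual split over remaining floor area 12,216: Tam 315,062.28 → $315,050; Bergstrom 211,737.72 → $211,750.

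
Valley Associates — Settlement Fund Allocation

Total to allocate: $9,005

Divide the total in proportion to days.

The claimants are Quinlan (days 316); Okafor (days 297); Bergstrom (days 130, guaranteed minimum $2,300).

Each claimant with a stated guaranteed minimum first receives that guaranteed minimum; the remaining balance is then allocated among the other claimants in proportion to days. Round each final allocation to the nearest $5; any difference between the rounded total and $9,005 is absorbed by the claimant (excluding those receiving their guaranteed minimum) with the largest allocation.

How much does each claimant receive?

Quinlan: $3,455 · Okafor: $3,250 · Bergstrom: $2,300

Guaranteed amounts: Bergstrom $2,300. Remaining pool $6,705.
Remaining pool split over remaining days 613: Quinlan 3,456.41 → $3,455; Okafor 3,248.59 → $3,250.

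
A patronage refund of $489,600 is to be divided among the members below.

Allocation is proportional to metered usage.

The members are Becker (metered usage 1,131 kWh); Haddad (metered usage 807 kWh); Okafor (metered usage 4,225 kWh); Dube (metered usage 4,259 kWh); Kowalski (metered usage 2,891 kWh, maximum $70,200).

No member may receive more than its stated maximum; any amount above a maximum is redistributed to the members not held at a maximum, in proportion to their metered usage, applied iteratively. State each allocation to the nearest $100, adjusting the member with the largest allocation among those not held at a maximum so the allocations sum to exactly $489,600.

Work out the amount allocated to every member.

Becker: $45,500 | Haddad: $32,500 | Okafor: $170,000 | Dube: $171,400 | Kowalski: $70,200

Metered usage total: 13,313.
Pro-rata shares before constraints: Becker 41,593.75; Haddad 29,678.30; Okafor 155,378.95; Dube 156,629.34; Kowalski 106,319.66.
Cap binds for Kowalski ($70,200); residual $419,400 reallocated over remaining metered usage 10,422.
Remaining shares: Becker 45,513.47 → $45,500; Haddad 32,475.13 → $32,500; Okafor 170,021.59 → $170,000; Dube 171,389.81 → $171,400.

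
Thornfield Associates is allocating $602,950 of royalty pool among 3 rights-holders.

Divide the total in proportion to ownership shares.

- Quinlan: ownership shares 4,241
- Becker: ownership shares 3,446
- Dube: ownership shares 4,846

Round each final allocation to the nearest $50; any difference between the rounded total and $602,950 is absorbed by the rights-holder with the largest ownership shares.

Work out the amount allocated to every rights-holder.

Ownership shares total: 12,533.
Raw shares: Quinlan 4,241/12,533 × $602,950 = 204,030.24; Becker 3,446/12,533 × $602,950 = 165,783.59; Dube 4,846/12,533 × $602,950 = 233,136.18.
At nearest $50: Quinlan $204,050; Becker $165,800; Dube $233,150. Sum = $603,000.
Difference $602,950 − $603,000 = −$50 applied to largest ownership shares (Dube): Dube becomes $233,100.

Quinlan: $204,050; Becker: $165,800; Dube: $233,100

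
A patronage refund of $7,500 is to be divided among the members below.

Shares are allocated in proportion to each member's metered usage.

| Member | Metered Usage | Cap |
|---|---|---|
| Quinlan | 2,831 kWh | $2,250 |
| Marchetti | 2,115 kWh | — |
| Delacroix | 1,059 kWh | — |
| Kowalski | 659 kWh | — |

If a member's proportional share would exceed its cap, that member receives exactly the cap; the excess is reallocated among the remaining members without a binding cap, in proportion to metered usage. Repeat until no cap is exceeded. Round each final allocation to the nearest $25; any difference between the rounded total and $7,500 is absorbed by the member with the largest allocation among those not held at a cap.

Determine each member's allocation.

Combined metered usage = 6,664.
Pro-rata shares before constraints: Quinlan 3,186.15; Marchetti 2,380.33; Delacroix 1,191.85; Kowalski 741.67.
Capped: Quinlan ($2,250); balance $5,250 reallocated over remaining metered usage 3,833.
Redistributed shares: Marchetti 2,896.88 → $2,900; Delacroix 1,450.50 → $1,450; Kowalski 902.62 → $900.

Quinlan: $2,250 · Marchetti: $2,900 · Delacroix: $1,450 · Kowalski: $900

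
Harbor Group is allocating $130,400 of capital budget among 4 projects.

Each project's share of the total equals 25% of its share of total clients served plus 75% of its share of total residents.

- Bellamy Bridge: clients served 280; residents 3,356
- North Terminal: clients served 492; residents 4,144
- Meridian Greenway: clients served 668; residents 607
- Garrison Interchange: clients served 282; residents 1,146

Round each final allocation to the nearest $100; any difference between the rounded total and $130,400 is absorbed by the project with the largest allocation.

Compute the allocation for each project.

Clients served total 1,722; residents total 9,253.
Composite weights (25% clients served + 75% residents): Bellamy Bridge 0.3127; North Terminal 0.4073; Meridian Greenway 0.1462; Garrison Interchange 0.1338.
Raw shares: Bellamy Bridge 40,772.21; North Terminal 53,114.48; Meridian Greenway 19,061.94; Garrison Interchange 17,451.37.
Rounded to nearest $100: Bellamy Bridge $40,800; North Terminal $53,100; Meridian Greenway $19,100; Garrison Interchange $17,500. Sum = $130,500.
Difference $130,400 − $130,500 = −$100 applied to largest allocation (North Terminal): North Terminal becomes $53,000.

Bellamy Bridge: $40,800; North Terminal: $53,000; Meridian Greenway: $19,100; Garrison Interchange: $17,500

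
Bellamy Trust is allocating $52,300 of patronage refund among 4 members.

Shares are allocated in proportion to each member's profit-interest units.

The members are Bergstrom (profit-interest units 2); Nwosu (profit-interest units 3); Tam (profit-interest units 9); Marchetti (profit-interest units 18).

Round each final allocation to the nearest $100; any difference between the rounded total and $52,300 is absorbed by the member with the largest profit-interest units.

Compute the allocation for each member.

Bergstrom: $3,300 · Nwosu: $4,900 · Tam: $14,700 · Marchetti: $29,400

Total profit-interest units = 2 + 3 + 9 + 18 = 32.
Unrounded shares: Bergstrom 3,268.75; Nwosu 4,903.12; Tam 14,709.38; Marchetti 29,418.75.
Rounded to nearest $100: Bergstrom $3,300; Nwosu $4,900; Tam $14,700; Marchetti $29,400. Sum = $52,300.
Sum already equals the total — no adjustment.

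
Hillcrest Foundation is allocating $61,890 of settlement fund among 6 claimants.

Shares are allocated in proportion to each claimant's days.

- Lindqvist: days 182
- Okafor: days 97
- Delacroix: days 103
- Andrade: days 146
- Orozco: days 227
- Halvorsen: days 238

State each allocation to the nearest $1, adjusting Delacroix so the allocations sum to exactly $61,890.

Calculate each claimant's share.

Days total: 993.
Unrounded shares: Lindqvist 182/993 × $61,890 = 11,343.38; Okafor 97/993 × $61,890 = 6,045.65; Delacroix 103/993 × $61,890 = 6,419.61; Andrade 146/993 × $61,890 = 9,099.64; Orozco 227/993 × $61,890 = 14,148.07; Halvorsen 238/993 × $61,890 = 14,833.66.
After rounding ($1): Lindqvist $11,343; Okafor $6,046; Delacroix $6,420; Andrade $9,100; Orozco $14,148; Halvorsen $14,834. Sum = $61,891.
Difference $61,890 − $61,891 = −$1 applied to Delacroix: Delacroix becomes $6,419.

Lindqvist: $11,343; Okafor: $6,046; Delacroix: $6,419; Andrade: $9,100; Orozco: $14,148; Halvorsen: $14,834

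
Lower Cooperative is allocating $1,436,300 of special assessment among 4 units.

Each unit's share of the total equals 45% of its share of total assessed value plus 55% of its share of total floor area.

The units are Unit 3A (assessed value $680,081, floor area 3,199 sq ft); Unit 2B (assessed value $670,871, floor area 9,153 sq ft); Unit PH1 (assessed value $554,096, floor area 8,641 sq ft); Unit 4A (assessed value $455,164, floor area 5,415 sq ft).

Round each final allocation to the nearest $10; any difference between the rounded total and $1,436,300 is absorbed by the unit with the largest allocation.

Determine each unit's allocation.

Unit 3A: $281,930; Unit 2B: $457,520; Unit PH1: $410,220; Unit 4A: $286,630

Assessed value total 2,360,212; floor area total 26,408.
Composite weights (45% assessed value + 55% floor area): Unit 3A 0.1963; Unit 2B 0.3185; Unit PH1 0.2856; Unit 4A 0.1996.
Pro-rata amounts: Unit 3A 281,931.98; Unit 2B 457,516.94; Unit PH1 410,222.66; Unit 4A 286,628.42.
After rounding ($10): Unit 3A $281,930; Unit 2B $457,520; Unit PH1 $410,220; Unit 4A $286,630. Sum = $1,436,300.
No rounding difference to absorb.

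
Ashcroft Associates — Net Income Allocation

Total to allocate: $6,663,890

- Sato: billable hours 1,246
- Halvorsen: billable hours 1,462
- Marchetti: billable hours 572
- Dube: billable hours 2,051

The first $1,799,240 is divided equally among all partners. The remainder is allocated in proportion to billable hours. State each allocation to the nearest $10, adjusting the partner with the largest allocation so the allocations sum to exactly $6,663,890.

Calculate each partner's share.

Sato: $1,586,810 · Halvorsen: $1,783,920 · Marchetti: $971,770 · Dube: $2,321,390

$1,799,240 shared equally gives $449,810 per partner.
Remainder $4,864,650 by billable hours (total 5,331): Sato 1,137,001.29 → $1,137,000; Halvorsen 1,334,105.85 → $1,334,110; Marchetti 521,962.07 → $521,960; Dube 1,871,580.78 → $1,871,580.
Totals: Sato $449,810 + $1,137,000 = $1,586,810; Halvorsen $449,810 + $1,334,110 = $1,783,920; Marchetti $449,810 + $521,960 = $971,770; Dube $449,810 + $1,871,580 = $2,321,390.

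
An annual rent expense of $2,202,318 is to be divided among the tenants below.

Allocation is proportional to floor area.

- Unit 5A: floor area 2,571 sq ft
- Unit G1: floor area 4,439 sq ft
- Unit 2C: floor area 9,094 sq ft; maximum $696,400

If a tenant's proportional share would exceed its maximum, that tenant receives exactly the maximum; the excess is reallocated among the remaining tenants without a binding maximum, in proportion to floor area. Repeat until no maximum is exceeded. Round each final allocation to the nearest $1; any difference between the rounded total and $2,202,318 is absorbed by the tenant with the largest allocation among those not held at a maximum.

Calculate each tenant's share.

Unit 5A: $552,313 · Unit G1: $953,605 · Unit 2C: $696,400

Sum of floor area: 16,104.
Unconstrained shares: Unit 5A 351,599.58; Unit G1 607,059.71; Unit 2C 1,243,658.71.
Capped: Unit 2C ($696,400); remaining pool $1,505,918 reallocated over remaining floor area 7,010.
Redistributed shares: Unit 5A 552,313.15 → $552,313; Unit G1 953,604.85 → $953,605.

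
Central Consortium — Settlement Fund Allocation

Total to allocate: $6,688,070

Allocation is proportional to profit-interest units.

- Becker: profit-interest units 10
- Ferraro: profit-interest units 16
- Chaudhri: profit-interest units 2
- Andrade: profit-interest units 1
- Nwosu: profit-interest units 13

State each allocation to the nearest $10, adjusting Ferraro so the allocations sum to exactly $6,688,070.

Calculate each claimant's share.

Combined profit-interest units = 42.
Raw shares: Becker 10/42 × $6,688,070 = 1,592,397.62; Ferraro 16/42 × $6,688,070 = 2,547,836.19; Chaudhri 2/42 × $6,688,070 = 318,479.52; Andrade 1/42 × $6,688,070 = 159,239.76; Nwosu 13/42 × $6,688,070 = 2,070,116.90.
Rounded to nearest $10: Becker $1,592,400; Ferraro $2,547,840; Chaudhri $318,480; Andrade $159,240; Nwosu $2,070,120. Sum = $6,688,080.
Difference $6,688,070 − $6,688,080 = −$10 applied to Ferraro: Ferraro becomes $2,547,830.

Becker: $1,592,400; Ferraro: $2,547,830; Chaudhri: $318,480; Andrade: $159,240; Nwosu: $2,070,120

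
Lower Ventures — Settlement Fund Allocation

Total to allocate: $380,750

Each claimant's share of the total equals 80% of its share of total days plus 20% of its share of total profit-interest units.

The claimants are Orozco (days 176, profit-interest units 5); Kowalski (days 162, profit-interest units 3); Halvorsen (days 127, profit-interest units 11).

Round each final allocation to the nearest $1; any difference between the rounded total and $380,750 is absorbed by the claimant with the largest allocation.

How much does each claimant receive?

Totals — days 465, profit-interest units 19.
Blended shares (80% days + 20% profit-interest units): Orozco 0.3554; Kowalski 0.3103; Halvorsen 0.3343.
Raw shares: Orozco 135,328.94; Kowalski 118,142.39; Halvorsen 127,278.67.
Rounded to nearest $1: Orozco $135,329; Kowalski $118,142; Halvorsen $127,279. Sum = $380,750.
No rounding difference to absorb.

Orozco: $135,329 | Kowalski: $118,142 | Halvorsen: $127,279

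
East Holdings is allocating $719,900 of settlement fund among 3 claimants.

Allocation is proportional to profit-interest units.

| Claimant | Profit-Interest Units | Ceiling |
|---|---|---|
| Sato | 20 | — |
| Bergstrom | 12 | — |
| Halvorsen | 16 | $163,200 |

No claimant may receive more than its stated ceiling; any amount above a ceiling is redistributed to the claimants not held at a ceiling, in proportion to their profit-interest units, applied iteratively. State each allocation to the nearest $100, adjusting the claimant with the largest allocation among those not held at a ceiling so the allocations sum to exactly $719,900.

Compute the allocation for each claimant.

Sum of profit-interest units: 48.
Pro-rata shares before constraints: Sato 299,958.33; Bergstrom 179,975.00; Halvorsen 239,966.67.
Capped: Halvorsen ($163,200); residual $556,700 reallocated over remaining profit-interest units 32.
Shares after redistribution: Sato 347,937.50 → $347,900; Bergstrom 208,762.50 → $208,800.

Sato: $347,900 | Bergstrom: $208,800 | Halvorsen: $163,200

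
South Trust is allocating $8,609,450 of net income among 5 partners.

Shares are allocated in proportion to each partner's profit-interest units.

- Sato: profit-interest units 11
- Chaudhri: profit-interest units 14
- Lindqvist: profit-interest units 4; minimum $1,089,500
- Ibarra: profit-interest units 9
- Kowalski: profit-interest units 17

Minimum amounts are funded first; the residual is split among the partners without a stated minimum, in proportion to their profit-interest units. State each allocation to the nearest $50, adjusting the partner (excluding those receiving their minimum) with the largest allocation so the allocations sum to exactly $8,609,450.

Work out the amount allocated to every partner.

Minimums first: Lindqvist $1,089,500. Remaining pool $7,519,950.
Remaining pool split over remaining profit-interest units 51: Sato 1,621,950.00 → $1,621,950; Chaudhri 2,064,300.00 → $2,064,300; Ibarra 1,327,050.00 → $1,327,050; Kowalski 2,506,650.00 → $2,506,650.

Sato: $1,621,950 · Chaudhri: $2,064,300 · Lindqvist: $1,089,500 · Ibarra: $1,327,050 · Kowalski: $2,506,650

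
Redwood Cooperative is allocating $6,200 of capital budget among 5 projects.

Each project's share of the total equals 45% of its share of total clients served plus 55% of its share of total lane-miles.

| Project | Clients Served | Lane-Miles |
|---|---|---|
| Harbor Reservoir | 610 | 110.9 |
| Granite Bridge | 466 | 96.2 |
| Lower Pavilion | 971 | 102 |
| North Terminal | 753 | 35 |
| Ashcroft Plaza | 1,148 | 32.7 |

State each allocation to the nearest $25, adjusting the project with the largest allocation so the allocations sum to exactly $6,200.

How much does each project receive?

Totals — clients served 3,948, lane-miles 376.8.
Blended shares (45% clients served + 55% lane-miles): Harbor Reservoir 0.2314; Granite Bridge 0.1935; Lower Pavilion 0.2596; North Terminal 0.1369; Ashcroft Plaza 0.1786.
Proportional shares: Harbor Reservoir 1,434.71; Granite Bridge 1,199.92; Lower Pavilion 1,609.28; North Terminal 848.88; Ashcroft Plaza 1,107.21.
At nearest $25: Harbor Reservoir $1,425; Granite Bridge $1,200; Lower Pavilion $1,600; North Terminal $850; Ashcroft Plaza $1,100. Sum = $6,175.
Difference $6,200 − $6,175 = +$25 applied to largest allocation (Lower Pavilion): Lower Pavilion becomes $1,625.

Harbor Reservoir: $1,425 | Granite Bridge: $1,200 | Lower Pavilion: $1,625 | North Terminal: $850 | Ashcroft Plaza: $1,100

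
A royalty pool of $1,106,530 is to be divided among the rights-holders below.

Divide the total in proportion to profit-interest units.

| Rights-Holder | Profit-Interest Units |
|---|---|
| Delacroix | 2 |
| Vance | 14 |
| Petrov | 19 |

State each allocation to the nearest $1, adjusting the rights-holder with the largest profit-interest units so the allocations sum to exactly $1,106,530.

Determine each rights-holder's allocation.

Delacroix: $63,230 · Vance: $442,612 · Petrov: $600,688

Sum of profit-interest units: 2 + 14 + 19 = 35.
Unrounded shares: Delacroix 63,230.29; Vance 442,612.00; Petrov 600,687.71.
At nearest $1: Delacroix $63,230; Vance $442,612; Petrov $600,688. Sum = $1,106,530.
Rounded total matches; no reconciliation needed.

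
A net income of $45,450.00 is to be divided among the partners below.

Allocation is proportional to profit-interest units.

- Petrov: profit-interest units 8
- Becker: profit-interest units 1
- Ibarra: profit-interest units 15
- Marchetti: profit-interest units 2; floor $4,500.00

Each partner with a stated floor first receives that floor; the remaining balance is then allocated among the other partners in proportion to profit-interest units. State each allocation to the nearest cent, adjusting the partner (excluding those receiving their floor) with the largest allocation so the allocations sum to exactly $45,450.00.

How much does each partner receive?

Petrov: $13,650.00; Becker: $1,706.25; Ibarra: $25,593.75; Marchetti: $4,500.00

Guaranteed amounts: Marchetti $4,500.00. Balance $40,950.00.
Balance split over remaining profit-interest units 24: Petrov 13,650.0000 → $13,650.00; Becker 1,706.2500 → $1,706.25; Ibarra 25,593.7500 → $25,593.75.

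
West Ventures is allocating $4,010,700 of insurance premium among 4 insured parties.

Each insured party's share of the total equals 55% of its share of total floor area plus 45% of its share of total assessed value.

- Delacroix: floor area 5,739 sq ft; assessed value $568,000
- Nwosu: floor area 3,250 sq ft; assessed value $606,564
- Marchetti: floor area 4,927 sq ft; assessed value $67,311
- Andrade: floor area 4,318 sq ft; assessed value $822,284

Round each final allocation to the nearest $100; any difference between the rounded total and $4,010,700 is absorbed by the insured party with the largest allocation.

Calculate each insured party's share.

Floor area total 18,234; assessed value total 2,064,159.
Blended shares (55% floor area + 45% assessed value): Delacroix 0.2969; Nwosu 0.2303; Marchetti 0.1633; Andrade 0.3095.
Pro-rata amounts: Delacroix 1,190,919.61; Nwosu 923,527.93; Marchetti 654,905.03; Andrade 1,241,347.43.
After rounding ($100): Delacroix $1,190,900; Nwosu $923,500; Marchetti $654,900; Andrade $1,241,300. Sum = $4,010,600.
Difference $4,010,700 − $4,010,600 = +$100 applied to largest allocation (Andrade): Andrade becomes $1,241,400.

Delacroix: $1,190,900 | Nwosu: $923,500 | Marchetti: $654,900 | Andrade: $1,241,400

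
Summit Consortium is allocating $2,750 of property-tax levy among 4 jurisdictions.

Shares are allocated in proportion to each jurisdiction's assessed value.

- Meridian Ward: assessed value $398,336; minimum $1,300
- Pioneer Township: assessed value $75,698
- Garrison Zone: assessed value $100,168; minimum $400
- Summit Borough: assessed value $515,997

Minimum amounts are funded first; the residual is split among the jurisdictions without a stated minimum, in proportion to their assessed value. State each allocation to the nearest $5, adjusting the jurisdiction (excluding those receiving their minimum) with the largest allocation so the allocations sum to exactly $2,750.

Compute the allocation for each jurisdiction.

Meridian Ward: $1,300; Pioneer Township: $135; Garrison Zone: $400; Summit Borough: $915

Minimums first: Meridian Ward $1,300; Garrison Zone $400. Residual $1,050.
Residual split over remaining assessed value 591,695: Pioneer Township 134.33 → $135; Summit Borough 915.67 → $915.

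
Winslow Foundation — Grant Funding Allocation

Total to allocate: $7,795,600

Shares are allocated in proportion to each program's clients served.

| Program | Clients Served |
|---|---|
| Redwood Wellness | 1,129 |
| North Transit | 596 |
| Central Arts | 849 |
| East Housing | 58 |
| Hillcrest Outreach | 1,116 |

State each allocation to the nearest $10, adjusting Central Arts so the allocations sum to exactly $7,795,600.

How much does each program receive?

Redwood Wellness: $2,348,250; North Transit: $1,239,640; Central Arts: $1,765,860; East Housing: $120,640; Hillcrest Outreach: $2,321,210

Sum of clients served: 3,748.
Raw shares: Redwood Wellness 1,129/3,748 × $7,795,600 = 2,348,247.71; North Transit 596/3,748 × $7,795,600 = 1,239,641.84; Central Arts 849/3,748 × $7,795,600 = 1,765,865.64; East Housing 58/3,748 × $7,795,600 = 120,636.29; Hillcrest Outreach 1,116/3,748 × $7,795,600 = 2,321,208.54.
At nearest $10: Redwood Wellness $2,348,250; North Transit $1,239,640; Central Arts $1,765,870; East Housing $120,640; Hillcrest Outreach $2,321,210. Sum = $7,795,610.
Difference $7,795,600 − $7,795,610 = −$10 applied to Central Arts: Central Arts becomes $1,765,860.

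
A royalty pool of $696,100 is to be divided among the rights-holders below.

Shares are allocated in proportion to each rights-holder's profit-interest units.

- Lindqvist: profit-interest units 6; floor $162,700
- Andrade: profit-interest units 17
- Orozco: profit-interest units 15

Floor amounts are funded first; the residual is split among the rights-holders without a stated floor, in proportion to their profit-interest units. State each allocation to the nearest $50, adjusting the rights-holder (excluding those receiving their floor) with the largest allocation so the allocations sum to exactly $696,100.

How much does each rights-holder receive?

Lindqvist: $162,700 | Andrade: $283,350 | Orozco: $250,050

Minimums first: Lindqvist $162,700. Remaining pool $533,400.
Remaining pool split over remaining profit-interest units 32: Andrade 283,368.75 → $283,350; Orozco 250,031.25 → $250,050.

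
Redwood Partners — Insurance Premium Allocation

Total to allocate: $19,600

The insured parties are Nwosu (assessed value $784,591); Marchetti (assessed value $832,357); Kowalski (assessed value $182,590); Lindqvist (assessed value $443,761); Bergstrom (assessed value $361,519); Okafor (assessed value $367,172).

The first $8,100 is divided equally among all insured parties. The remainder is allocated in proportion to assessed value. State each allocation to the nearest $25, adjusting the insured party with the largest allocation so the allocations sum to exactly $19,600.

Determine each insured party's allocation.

Nwosu: $4,375 · Marchetti: $4,575 · Kowalski: $2,050 · Lindqvist: $3,075 · Bergstrom: $2,750 · Okafor: $2,775

First tranche $8,100 split equally: $1,350 each.
Remainder $11,500 by assessed value (total 2,971,990): Nwosu 3,035.94 → $3,025; Marchetti 3,220.77 → $3,225; Kowalski 706.52 → $700; Lindqvist 1,717.12 → $1,725; Bergstrom 1,398.88 → $1,400; Okafor 1,420.76 → $1,425.
Totals: Nwosu $1,350 + $3,025 = $4,375; Marchetti $1,350 + $3,225 = $4,575; Kowalski $1,350 + $700 = $2,050; Lindqvist $1,350 + $1,725 = $3,075; Bergstrom $1,350 + $1,400 = $2,750; Okafor $1,350 + $1,425 = $2,775.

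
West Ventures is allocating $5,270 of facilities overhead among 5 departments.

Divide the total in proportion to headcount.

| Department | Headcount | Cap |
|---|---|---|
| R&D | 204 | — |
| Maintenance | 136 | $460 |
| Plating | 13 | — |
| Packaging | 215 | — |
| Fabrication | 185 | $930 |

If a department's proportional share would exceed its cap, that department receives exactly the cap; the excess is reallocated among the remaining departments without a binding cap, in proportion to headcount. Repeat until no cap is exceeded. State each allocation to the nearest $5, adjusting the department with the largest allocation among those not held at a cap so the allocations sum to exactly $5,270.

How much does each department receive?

R&D: $1,830 · Maintenance: $460 · Plating: $115 · Packaging: $1,935 · Fabrication: $930

Total headcount = 753.
Unconstrained shares: R&D 1,427.73; Maintenance 951.82; Plating 90.98; Packaging 1,504.71; Fabrication 1,294.75.
Capped: Maintenance ($460), Fabrication ($930); balance $3,880 reallocated over remaining headcount 432.
Shares after redistribution: R&D 1,832.22 → $1,830; Plating 116.76 → $115; Packaging 1,931.02 → $1,930.
Rounding difference +$5 applied to Packaging → $1,935.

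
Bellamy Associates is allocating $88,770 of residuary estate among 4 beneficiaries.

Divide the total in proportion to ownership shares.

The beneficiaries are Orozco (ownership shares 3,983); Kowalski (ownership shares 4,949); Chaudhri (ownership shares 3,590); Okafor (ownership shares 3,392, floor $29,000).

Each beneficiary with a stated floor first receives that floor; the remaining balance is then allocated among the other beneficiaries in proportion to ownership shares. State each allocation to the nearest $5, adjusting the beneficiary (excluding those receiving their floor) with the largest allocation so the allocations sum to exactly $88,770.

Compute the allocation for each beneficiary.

Minimums first: Okafor $29,000. Balance $59,770.
Balance split over remaining ownership shares 12,522: Orozco 19,011.65 → $19,010; Kowalski 23,622.56 → $23,625; Chaudhri 17,135.79 → $17,135.

Orozco: $19,010 | Kowalski: $23,625 | Chaudhri: $17,135 | Okafor: $29,000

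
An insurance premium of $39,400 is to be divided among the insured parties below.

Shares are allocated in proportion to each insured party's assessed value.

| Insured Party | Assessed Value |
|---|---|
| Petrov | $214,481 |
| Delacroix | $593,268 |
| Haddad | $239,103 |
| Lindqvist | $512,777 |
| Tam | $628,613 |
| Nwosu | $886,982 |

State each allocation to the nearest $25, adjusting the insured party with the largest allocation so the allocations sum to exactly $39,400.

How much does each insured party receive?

Combined assessed value = 3,075,224.
Unrounded shares: Petrov 214,481/3,075,224 × $39,400 = 2,747.95; Delacroix 593,268/3,075,224 × $39,400 = 7,600.99; Haddad 239,103/3,075,224 × $39,400 = 3,063.41; Lindqvist 512,777/3,075,224 × $39,400 = 6,569.74; Tam 628,613/3,075,224 × $39,400 = 8,053.84; Nwosu 886,982/3,075,224 × $39,400 = 11,364.08.
At nearest $25: Petrov $2,750; Delacroix $7,600; Haddad $3,075; Lindqvist $6,575; Tam $8,050; Nwosu $11,375. Sum = $39,425.
Difference $39,400 − $39,425 = −$25 applied to largest allocation (Nwosu): Nwosu becomes $11,350.

Petrov: $2,750; Delacroix: $7,600; Haddad: $3,075; Lindqvist: $6,575; Tam: $8,050; Nwosu: $11,350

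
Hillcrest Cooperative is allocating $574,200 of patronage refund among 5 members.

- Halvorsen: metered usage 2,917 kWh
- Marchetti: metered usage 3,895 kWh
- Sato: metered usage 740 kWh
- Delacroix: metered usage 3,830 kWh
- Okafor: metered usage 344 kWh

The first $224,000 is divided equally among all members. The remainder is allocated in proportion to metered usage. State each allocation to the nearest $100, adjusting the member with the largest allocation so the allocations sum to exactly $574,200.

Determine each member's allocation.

Halvorsen: $131,900 · Marchetti: $161,100 · Sato: $66,900 · Delacroix: $159,200 · Okafor: $55,100

Equal tier: $224,000 ÷ 5 = $44,800 apiece.
Remainder $350,200 by metered usage (total 11,726): Halvorsen 87,116.95 → $87,100; Marchetti 116,325.17 → $116,300; Sato 22,100.29 → $22,100; Delacroix 114,383.93 → $114,400; Okafor 10,273.65 → $10,300.
Totals: Halvorsen $44,800 + $87,100 = $131,900; Marchetti $44,800 + $116,300 = $161,100; Sato $44,800 + $22,100 = $66,900; Delacroix $44,800 + $114,400 = $159,200; Okafor $44,800 + $10,300 = $55,100.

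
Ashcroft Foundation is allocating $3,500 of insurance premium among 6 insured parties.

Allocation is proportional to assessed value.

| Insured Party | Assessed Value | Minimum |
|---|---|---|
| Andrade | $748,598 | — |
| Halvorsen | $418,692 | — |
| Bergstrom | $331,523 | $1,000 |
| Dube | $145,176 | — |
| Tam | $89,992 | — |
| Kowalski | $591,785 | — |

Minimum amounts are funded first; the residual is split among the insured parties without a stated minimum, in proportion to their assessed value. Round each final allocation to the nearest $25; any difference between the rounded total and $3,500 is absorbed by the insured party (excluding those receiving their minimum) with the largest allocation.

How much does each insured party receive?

Andrade: $925 | Halvorsen: $525 | Bergstrom: $1,000 | Dube: $175 | Tam: $125 | Kowalski: $750

Minimums first: Bergstrom $1,000. Remaining pool $2,500.
Remaining pool split over remaining assessed value 1,994,243: Andrade 938.45 → $950; Halvorsen 524.88 → $525; Dube 181.99 → $175; Tam 112.81 → $125; Kowalski 741.87 → $750.
Rounding difference −$25 applied to Andrade → $925.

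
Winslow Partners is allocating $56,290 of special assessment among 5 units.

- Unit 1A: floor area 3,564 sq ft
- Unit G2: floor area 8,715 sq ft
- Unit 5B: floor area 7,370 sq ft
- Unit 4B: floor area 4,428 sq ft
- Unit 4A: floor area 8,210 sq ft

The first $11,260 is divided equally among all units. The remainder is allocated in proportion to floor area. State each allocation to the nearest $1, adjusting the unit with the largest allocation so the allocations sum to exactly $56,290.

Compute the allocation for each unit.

$11,260 shared equally gives $2,252 per unit.
Remainder $45,030 by floor area (total 32,287): Unit 1A 4,970.64 → $4,971; Unit G2 12,154.63 → $12,155; Unit 5B 10,278.78 → $10,279; Unit 4B 6,175.64 → $6,176; Unit 4A 11,450.31 → $11,450.
Rounding difference −$1 on remainder applied to Unit G2.
Totals: Unit 1A $2,252 + $4,971 = $7,223; Unit G2 $2,252 + $12,154 = $14,406; Unit 5B $2,252 + $10,279 = $12,531; Unit 4B $2,252 + $6,176 = $8,428; Unit 4A $2,252 + $11,450 = $13,702.

Unit 1A: $7,223 | Unit G2: $14,406 | Unit 5B: $12,531 | Unit 4B: $8,428 | Unit 4A: $13,702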